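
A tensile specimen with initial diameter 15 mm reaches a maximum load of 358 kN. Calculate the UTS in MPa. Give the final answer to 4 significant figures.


A0 = pi*(d/2)^2 = pi*(15/2)^2 = 176.715 mm^2
UTS = F_max / A0 = 358*1000 / 176.715
UTS = 2026 MPa


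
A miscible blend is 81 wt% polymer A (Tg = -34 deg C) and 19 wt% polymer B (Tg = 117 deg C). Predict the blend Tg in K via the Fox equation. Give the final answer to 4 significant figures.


1/Tg = w1/Tg1 + w2/Tg2 (in Kelvin)
Tg1 = 239.15 K, Tg2 = 390.15 K
1/Tg = 0.81/239.15 + 0.19/390.15
Tg = 258.1 K


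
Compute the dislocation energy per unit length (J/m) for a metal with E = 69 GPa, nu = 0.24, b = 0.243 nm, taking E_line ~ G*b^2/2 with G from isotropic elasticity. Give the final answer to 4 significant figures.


Step 1: G = E / (2*(1+nu))
G = 69 / (2*(1+0.24)) = 27.8226 GPa = 2.78226e+10 Pa
Step 2: E_line = G*b^2/2
b = 0.243 nm = 2.43e-10 m
E_line = 0.5 * 2.78226e+10 * (2.43e-10)^2 = 8.214e-10 J/m


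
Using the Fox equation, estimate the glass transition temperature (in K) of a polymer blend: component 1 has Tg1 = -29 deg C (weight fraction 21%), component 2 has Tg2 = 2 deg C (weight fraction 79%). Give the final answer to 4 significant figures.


1/Tg = w1/Tg1 + w2/Tg2 (in Kelvin)
Tg1 = 244.15 K, Tg2 = 275.15 K
1/Tg = 0.21/244.15 + 0.79/275.15
Tg = 268 K


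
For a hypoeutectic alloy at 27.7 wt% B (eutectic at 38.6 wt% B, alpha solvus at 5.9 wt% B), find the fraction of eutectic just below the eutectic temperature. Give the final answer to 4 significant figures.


f_primary = (C_e - C0) / (C_e - C_alpha_max)
f_primary = (38.6 - 27.7) / (38.6 - 5.9)
f_primary = 0.333333
f_eutectic = 1 - 0.333333 = 0.6667


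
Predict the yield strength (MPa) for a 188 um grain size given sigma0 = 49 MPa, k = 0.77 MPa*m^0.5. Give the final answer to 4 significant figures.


sigma_y = sigma0 + k / sqrt(d)
d = 188 um = 1.88e-04 m
sigma_y = 49 + 0.77 / sqrt(1.88e-04)
sigma_y = 105.2 MPa


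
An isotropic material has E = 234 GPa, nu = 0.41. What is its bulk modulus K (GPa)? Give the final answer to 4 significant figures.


K = E / (3*(1-2*nu))
K = 234 / (3*(1-2*0.41))
K = 433.3 GPa


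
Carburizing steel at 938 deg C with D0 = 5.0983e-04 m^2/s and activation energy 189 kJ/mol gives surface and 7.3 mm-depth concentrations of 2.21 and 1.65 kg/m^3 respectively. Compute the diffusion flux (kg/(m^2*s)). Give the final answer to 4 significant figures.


Step 1: D = D0 * exp(-Qd/(R*T))
T = 938 + 273.15 = 1211.15 K
D = 5.0983e-04 * exp(-189e3 / (8.314 * 1211.15)) = 3.59678e-12 m^2/s
Step 2: J = D * (C1 - C2) / dx
J = 3.59678e-12 * (2.21 - 1.65) / 7.3e-03
J = 2.759e-10 kg/(m^2*s)


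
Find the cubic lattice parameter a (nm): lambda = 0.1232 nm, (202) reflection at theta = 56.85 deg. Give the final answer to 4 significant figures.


d = lambda / (2*sin(theta))
d = 0.1232 / (2*sin(56.85 deg))
d = 0.0735749 nm
a = d * sqrt(h^2+k^2+l^2) = 0.0735749 * sqrt(8)
a = 0.2081 nm


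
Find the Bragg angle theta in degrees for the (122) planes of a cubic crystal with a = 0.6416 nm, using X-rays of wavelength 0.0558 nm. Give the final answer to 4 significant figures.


d = a / sqrt(h^2+k^2+l^2)
d = 0.6416 / sqrt(9) = 0.213867 nm
lambda = 2*d*sin(theta)  =>  sin(theta) = lambda / (2*d)
sin(theta) = 0.0558 / (2 * 0.213867) = 0.130455
theta = 7.496 deg


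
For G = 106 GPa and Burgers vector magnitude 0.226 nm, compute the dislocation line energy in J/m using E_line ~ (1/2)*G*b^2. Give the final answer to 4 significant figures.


E = G*b^2/2
b = 0.226 nm = 2.26e-10 m
G = 106 GPa = 1.06e+11 Pa
E = 0.5 * 1.06e+11 * (2.26e-10)^2
E = 2.707e-09 J/m


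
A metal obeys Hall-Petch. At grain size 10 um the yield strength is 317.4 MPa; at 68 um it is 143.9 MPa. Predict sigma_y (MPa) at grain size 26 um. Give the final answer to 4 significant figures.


sigma_y = sigma0 + k / sqrt(d)
1/sqrt(d1) = 1/sqrt(1e-05) = 316.228;  1/sqrt(d2) = 121.268
k = (sigma1 - sigma2) / (1/sqrt(d1) - 1/sqrt(d2)) = (317.4 - 143.9) / (316.228 - 121.268) = 0.889926 MPa*m^0.5
sigma0 = sigma1 - k/sqrt(d1) = 317.4 - 0.889926*316.228 = 35.9806 MPa
sigma_y(d3) = 35.9806 + 0.889926 / sqrt(2.6e-05) = 210.5 MPa


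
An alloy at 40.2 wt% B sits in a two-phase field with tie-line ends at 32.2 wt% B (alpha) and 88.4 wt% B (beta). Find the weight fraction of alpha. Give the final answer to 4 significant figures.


f_alpha = (C_beta - C0) / (C_beta - C_alpha)
f_alpha = (88.4 - 40.2) / (88.4 - 32.2)
f_alpha = 0.8577


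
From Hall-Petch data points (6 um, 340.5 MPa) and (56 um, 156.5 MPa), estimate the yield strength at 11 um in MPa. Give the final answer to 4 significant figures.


sigma_y = sigma0 + k / sqrt(d)
1/sqrt(d1) = 1/sqrt(6e-06) = 408.248;  1/sqrt(d2) = 133.631
k = (sigma1 - sigma2) / (1/sqrt(d1) - 1/sqrt(d2)) = (340.5 - 156.5) / (408.248 - 133.631) = 0.670022 MPa*m^0.5
sigma0 = sigma1 - k/sqrt(d1) = 340.5 - 0.670022*408.248 = 66.9645 MPa
sigma_y(d3) = 66.9645 + 0.670022 / sqrt(1.1e-05) = 269 MPa


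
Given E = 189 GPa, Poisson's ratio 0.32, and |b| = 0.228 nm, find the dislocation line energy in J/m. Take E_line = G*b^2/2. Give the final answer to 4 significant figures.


Step 1: G = E / (2*(1+nu))
G = 189 / (2*(1+0.32)) = 71.5909 GPa = 7.15909e+10 Pa
Step 2: E_line = G*b^2/2
b = 0.228 nm = 2.28e-10 m
E_line = 0.5 * 7.15909e+10 * (2.28e-10)^2 = 1.861e-09 J/m


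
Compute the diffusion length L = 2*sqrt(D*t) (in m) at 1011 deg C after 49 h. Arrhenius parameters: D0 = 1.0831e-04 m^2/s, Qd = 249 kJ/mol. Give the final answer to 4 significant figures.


Step 1: D = D0 * exp(-Qd/(R*T))
T = 1284.15 K
D = 1.0831e-04 * exp(-249e3 / (8.314 * 1284.15)) = 8.0514e-15 m^2/s
Step 2: L = 2*sqrt(D*t)
t = 49 h = 176400 s
L = 2*sqrt(8.0514e-15 * 176400) = 7.537e-05 m


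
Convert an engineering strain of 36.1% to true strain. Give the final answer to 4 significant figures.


epsilon_true = ln(1 + epsilon_eng)
epsilon_true = ln(1 + 0.361)
epsilon_true = 0.3082


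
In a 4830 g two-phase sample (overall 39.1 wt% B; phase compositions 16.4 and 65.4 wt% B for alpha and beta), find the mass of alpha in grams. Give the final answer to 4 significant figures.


f_alpha = (C_beta - C0) / (C_beta - C_alpha)
f_alpha = (65.4 - 39.1) / (65.4 - 16.4) = 0.536735
m_alpha = f_alpha * m_total = 0.536735 * 4830 = 2592 g


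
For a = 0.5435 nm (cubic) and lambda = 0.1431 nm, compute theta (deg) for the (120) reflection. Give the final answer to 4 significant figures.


d = a / sqrt(h^2+k^2+l^2)
d = 0.5435 / sqrt(5) = 0.243061 nm
lambda = 2*d*sin(theta)  =>  sin(theta) = lambda / (2*d)
sin(theta) = 0.1431 / (2 * 0.243061) = 0.294371
theta = 17.12 deg


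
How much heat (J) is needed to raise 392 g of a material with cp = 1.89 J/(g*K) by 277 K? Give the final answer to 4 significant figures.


Q = m * cp * dT
Q = 392 * 1.89 * 277
Q = 205200 J


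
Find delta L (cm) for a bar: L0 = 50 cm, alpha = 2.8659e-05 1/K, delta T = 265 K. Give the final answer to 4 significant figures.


dL = L0 * alpha * dT
dL = 50 * 2.8659e-05 * 265
dL = 0.3797 cm


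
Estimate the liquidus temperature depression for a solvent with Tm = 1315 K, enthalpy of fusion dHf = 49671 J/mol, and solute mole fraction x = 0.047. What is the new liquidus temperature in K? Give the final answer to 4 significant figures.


dT = R*Tm^2*x / dHf
dT = 8.314 * 1315^2 * 0.047 / 49671
dT = 13.6037 K
T_new = 1315 - 13.6037 = 1301 K


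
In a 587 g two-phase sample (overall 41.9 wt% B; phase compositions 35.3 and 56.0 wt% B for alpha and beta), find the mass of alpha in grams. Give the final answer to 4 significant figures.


f_alpha = (C_beta - C0) / (C_beta - C_alpha)
f_alpha = (56.0 - 41.9) / (56.0 - 35.3) = 0.681159
m_alpha = f_alpha * m_total = 0.681159 * 587 = 399.8 g


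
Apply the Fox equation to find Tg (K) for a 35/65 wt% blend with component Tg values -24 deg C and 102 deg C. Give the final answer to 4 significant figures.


1/Tg = w1/Tg1 + w2/Tg2 (in Kelvin)
Tg1 = 249.15 K, Tg2 = 375.15 K
1/Tg = 0.35/249.15 + 0.65/375.15
Tg = 318.7 K


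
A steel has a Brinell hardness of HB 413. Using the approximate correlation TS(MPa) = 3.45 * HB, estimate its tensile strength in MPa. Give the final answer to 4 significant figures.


TS (MPa) = 3.45 * HB
TS = 3.45 * 413
TS = 1425 MPa


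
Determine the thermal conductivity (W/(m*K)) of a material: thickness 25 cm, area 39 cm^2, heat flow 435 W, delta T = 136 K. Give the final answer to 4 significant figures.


k = Q*L / (A*dT)
L = 0.25 m, A = 3.9e-03 m^2
k = 435 * 0.25 / (3.9e-03 * 136)
k = 205 W/(m*K)


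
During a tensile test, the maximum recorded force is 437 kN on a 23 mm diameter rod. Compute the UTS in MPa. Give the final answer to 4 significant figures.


A0 = pi*(d/2)^2 = pi*(23/2)^2 = 415.476 mm^2
UTS = F_max / A0 = 437*1000 / 415.476
UTS = 1052 MPa


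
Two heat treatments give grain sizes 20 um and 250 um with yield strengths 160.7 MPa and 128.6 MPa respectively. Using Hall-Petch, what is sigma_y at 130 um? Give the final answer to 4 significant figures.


sigma_y = sigma0 + k / sqrt(d)
1/sqrt(d1) = 1/sqrt(2e-05) = 223.607;  1/sqrt(d2) = 63.2456
k = (sigma1 - sigma2) / (1/sqrt(d1) - 1/sqrt(d2)) = (160.7 - 128.6) / (223.607 - 63.2456) = 0.200173 MPa*m^0.5
sigma0 = sigma1 - k/sqrt(d1) = 160.7 - 0.200173*223.607 = 115.94 MPa
sigma_y(d3) = 115.94 + 0.200173 / sqrt(1.3e-04) = 133.5 MPa


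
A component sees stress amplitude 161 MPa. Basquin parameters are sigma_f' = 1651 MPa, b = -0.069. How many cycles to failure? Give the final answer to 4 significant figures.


sigma_a = sigma_f' * (2*Nf)^b
2*Nf = (sigma_a / sigma_f')^(1/b)
2*Nf = (161 / 1651)^(1/-0.069)
2*Nf = 4.47746e+14
Nf = 2.239e+14 cycles


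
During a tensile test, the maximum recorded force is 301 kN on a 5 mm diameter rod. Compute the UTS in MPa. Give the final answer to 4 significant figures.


A0 = pi*(d/2)^2 = pi*(5/2)^2 = 19.635 mm^2
UTS = F_max / A0 = 301*1000 / 19.635
UTS = 15330 MPa


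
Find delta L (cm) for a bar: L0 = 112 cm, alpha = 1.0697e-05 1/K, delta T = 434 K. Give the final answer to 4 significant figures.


dL = L0 * alpha * dT
dL = 112 * 1.0697e-05 * 434
dL = 0.52 cm


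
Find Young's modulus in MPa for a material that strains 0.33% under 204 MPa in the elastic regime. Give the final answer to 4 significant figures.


E = sigma / epsilon
epsilon = 0.33% = 3.3e-03
E = 204 / 3.3e-03
E = 61820 MPa


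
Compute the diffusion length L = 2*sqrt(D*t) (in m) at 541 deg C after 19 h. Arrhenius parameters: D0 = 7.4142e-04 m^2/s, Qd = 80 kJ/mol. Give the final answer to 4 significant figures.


Step 1: D = D0 * exp(-Qd/(R*T))
T = 814.15 K
D = 7.4142e-04 * exp(-80e3 / (8.314 * 814.15)) = 5.46008e-09 m^2/s
Step 2: L = 2*sqrt(D*t)
t = 19 h = 68400 s
L = 2*sqrt(5.46008e-09 * 68400) = 0.03865 m


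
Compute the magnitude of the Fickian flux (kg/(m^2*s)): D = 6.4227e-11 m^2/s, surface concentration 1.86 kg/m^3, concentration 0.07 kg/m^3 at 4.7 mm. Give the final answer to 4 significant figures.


J = -D * (dC/dx) = D * (C1 - C2) / dx
J = 6.4227e-11 * (1.86 - 0.07) / 4.7e-03
J = 2.446e-08 kg/(m^2*s)


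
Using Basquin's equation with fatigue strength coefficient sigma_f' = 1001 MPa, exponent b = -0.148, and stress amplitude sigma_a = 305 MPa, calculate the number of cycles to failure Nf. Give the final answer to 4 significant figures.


sigma_a = sigma_f' * (2*Nf)^b
2*Nf = (sigma_a / sigma_f')^(1/b)
2*Nf = (305 / 1001)^(1/-0.148)
2*Nf = 3071.8
Nf = 1536 cycles


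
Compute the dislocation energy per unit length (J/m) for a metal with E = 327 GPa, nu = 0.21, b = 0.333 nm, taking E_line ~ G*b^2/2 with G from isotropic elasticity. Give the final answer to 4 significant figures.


Step 1: G = E / (2*(1+nu))
G = 327 / (2*(1+0.21)) = 135.124 GPa = 1.35124e+11 Pa
Step 2: E_line = G*b^2/2
b = 0.333 nm = 3.33e-10 m
E_line = 0.5 * 1.35124e+11 * (3.33e-10)^2 = 7.492e-09 J/m


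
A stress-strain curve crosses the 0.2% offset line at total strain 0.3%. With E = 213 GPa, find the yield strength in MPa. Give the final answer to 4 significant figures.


Offset strain = 0.002
Elastic strain at yield = total_strain - offset = 3e-03 - 0.002 = 1e-03
sigma_y = E * elastic_strain = 213000 * 1e-03
sigma_y = 213 MPa


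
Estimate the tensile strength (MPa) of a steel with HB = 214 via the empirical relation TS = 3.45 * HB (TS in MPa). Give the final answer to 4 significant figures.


TS (MPa) = 3.45 * HB
TS = 3.45 * 214
TS = 738.3 MPa


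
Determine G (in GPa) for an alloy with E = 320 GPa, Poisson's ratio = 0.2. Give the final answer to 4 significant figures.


G = E / (2*(1+nu))
G = 320 / (2*(1+0.2))
G = 133.3 GPa


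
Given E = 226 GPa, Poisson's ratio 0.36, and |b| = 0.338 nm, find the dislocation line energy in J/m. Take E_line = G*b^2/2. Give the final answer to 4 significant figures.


Step 1: G = E / (2*(1+nu))
G = 226 / (2*(1+0.36)) = 83.0882 GPa = 8.30882e+10 Pa
Step 2: E_line = G*b^2/2
b = 0.338 nm = 3.38e-10 m
E_line = 0.5 * 8.30882e+10 * (3.38e-10)^2 = 4.746e-09 J/m


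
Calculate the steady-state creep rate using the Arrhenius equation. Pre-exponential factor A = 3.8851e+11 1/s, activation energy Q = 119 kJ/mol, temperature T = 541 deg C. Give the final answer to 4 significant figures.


rate = A * exp(-Q / (R*T))
T = 541 + 273.15 = 814.15 K
rate = 3.8851e+11 * exp(-119e3 / (8.314 * 814.15))
rate = 9000 1/s


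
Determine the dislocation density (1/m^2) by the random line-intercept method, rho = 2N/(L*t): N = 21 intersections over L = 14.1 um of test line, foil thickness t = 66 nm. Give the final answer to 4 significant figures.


rho = 2N / (L * t)
L = 14.1 um = 1.41e-05 m, t = 66 nm = 6.6e-08 m
rho = 2 * 21 / (1.41e-05 * 6.6e-08)
rho = 4.513e+13 1/m^2


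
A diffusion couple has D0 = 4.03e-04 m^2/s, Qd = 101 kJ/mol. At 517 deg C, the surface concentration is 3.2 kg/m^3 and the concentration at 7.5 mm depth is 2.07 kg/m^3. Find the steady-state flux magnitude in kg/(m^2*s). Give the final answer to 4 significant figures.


Step 1: D = D0 * exp(-Qd/(R*T))
T = 517 + 273.15 = 790.15 K
D = 4.03e-04 * exp(-101e3 / (8.314 * 790.15)) = 8.4768e-11 m^2/s
Step 2: J = D * (C1 - C2) / dx
J = 8.4768e-11 * (3.2 - 2.07) / 7.5e-03
J = 1.277e-08 kg/(m^2*s)


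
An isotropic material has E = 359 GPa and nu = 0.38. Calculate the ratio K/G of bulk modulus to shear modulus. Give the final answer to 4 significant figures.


G = E / (2*(1+nu))
G = 359 / (2*(1+0.38)) = 130.072 GPa
K = E / (3*(1-2*nu))
K = 359 / (3*(1-2*0.38)) = 498.611 GPa
K/G = 498.611 / 130.072 = 3.833


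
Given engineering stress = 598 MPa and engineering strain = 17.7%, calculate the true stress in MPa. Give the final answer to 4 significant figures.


sigma_true = sigma_eng * (1 + epsilon_eng)
sigma_true = 598 * (1 + 0.177)
sigma_true = 703.8 MPa


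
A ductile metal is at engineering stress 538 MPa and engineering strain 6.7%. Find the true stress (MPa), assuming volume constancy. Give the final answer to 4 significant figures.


sigma_true = sigma_eng * (1 + epsilon_eng)
sigma_true = 538 * (1 + 0.067)
sigma_true = 574 MPa


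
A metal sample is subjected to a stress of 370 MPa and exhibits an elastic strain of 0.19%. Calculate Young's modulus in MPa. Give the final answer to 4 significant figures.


E = sigma / epsilon
epsilon = 0.19% = 1.9e-03
E = 370 / 1.9e-03
E = 194700 MPa


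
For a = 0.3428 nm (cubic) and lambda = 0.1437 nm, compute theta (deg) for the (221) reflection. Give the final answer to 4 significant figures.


d = a / sqrt(h^2+k^2+l^2)
d = 0.3428 / sqrt(9) = 0.114267 nm
lambda = 2*d*sin(theta)  =>  sin(theta) = lambda / (2*d)
sin(theta) = 0.1437 / (2 * 0.114267) = 0.628792
theta = 38.96 deg


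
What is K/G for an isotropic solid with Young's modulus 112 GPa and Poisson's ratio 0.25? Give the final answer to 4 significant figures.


G = E / (2*(1+nu))
G = 112 / (2*(1+0.25)) = 44.8 GPa
K = E / (3*(1-2*nu))
K = 112 / (3*(1-2*0.25)) = 74.6667 GPa
K/G = 74.6667 / 44.8 = 1.667


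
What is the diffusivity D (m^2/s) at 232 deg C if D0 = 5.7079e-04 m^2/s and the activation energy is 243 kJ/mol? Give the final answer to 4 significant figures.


D = D0 * exp(-Qd / (R*T))
T = 505.15 K
D = 5.7079e-04 * exp(-243e3 / (8.314 * 505.15))
D = 4.25e-29 m^2/s


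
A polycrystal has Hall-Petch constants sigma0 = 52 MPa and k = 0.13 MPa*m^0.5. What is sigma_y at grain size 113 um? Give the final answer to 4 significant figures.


sigma_y = sigma0 + k / sqrt(d)
d = 113 um = 1.13e-04 m
sigma_y = 52 + 0.13 / sqrt(1.13e-04)
sigma_y = 64.23 MPa


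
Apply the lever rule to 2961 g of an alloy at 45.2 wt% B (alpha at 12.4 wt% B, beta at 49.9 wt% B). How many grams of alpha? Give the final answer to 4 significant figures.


f_alpha = (C_beta - C0) / (C_beta - C_alpha)
f_alpha = (49.9 - 45.2) / (49.9 - 12.4) = 0.125333
m_alpha = f_alpha * m_total = 0.125333 * 2961 = 371.1 g


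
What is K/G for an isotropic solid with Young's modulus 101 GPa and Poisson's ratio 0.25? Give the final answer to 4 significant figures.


G = E / (2*(1+nu))
G = 101 / (2*(1+0.25)) = 40.4 GPa
K = E / (3*(1-2*nu))
K = 101 / (3*(1-2*0.25)) = 67.3333 GPa
K/G = 67.3333 / 40.4 = 1.667


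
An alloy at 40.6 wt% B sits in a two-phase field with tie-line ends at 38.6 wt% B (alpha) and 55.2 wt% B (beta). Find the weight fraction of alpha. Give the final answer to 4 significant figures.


f_alpha = (C_beta - C0) / (C_beta - C_alpha)
f_alpha = (55.2 - 40.6) / (55.2 - 38.6)
f_alpha = 0.8795


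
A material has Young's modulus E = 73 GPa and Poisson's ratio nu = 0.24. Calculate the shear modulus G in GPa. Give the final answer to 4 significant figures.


G = E / (2*(1+nu))
G = 73 / (2*(1+0.24))
G = 29.44 GPa


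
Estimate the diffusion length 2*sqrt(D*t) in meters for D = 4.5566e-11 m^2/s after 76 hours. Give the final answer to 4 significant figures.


t = 76 hr = 273600 s
Diffusion length = 2*sqrt(D*t)
= 2*sqrt(4.5566e-11 * 273600)
= 7.062e-03 m


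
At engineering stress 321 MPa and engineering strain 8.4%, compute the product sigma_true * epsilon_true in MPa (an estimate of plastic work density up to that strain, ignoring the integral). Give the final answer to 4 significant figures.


sigma_true = sigma_eng * (1 + epsilon_eng)
sigma_true = 321 * (1 + 0.084) = 347.964 MPa
epsilon_true = ln(1 + epsilon_eng)
epsilon_true = ln(1 + 0.084) = 0.0806579
sigma_true * epsilon_true = 347.964 * 0.0806579 = 28.07 MPa


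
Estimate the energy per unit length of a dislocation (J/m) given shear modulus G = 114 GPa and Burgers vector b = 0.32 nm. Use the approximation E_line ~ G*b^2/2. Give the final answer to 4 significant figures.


E = G*b^2/2
b = 0.32 nm = 3.2e-10 m
G = 114 GPa = 1.14e+11 Pa
E = 0.5 * 1.14e+11 * (3.2e-10)^2
E = 5.837e-09 J/m


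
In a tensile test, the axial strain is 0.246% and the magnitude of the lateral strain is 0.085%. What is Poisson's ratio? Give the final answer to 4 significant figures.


nu = -epsilon_lat / epsilon_axial
Lateral strain is contraction (negative), so using magnitudes:
nu = 0.085 / 0.246
nu = 0.3455


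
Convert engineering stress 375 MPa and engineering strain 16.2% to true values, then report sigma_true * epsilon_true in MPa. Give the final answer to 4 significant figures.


sigma_true = sigma_eng * (1 + epsilon_eng)
sigma_true = 375 * (1 + 0.162) = 435.75 MPa
epsilon_true = ln(1 + epsilon_eng)
epsilon_true = ln(1 + 0.162) = 0.150143
sigma_true * epsilon_true = 435.75 * 0.150143 = 65.42 MPa


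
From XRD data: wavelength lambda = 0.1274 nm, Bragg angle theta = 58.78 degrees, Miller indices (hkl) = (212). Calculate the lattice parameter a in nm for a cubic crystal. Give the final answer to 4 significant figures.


d = lambda / (2*sin(theta))
d = 0.1274 / (2*sin(58.78 deg))
d = 0.0744869 nm
a = d * sqrt(h^2+k^2+l^2) = 0.0744869 * sqrt(9)
a = 0.2235 nm


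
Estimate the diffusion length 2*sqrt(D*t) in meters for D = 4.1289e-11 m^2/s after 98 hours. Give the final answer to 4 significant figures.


t = 98 hr = 352800 s
Diffusion length = 2*sqrt(D*t)
= 2*sqrt(4.1289e-11 * 352800)
= 7.633e-03 m


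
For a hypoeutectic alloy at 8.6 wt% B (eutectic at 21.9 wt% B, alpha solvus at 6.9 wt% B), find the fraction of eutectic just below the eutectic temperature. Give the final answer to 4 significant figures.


f_primary = (C_e - C0) / (C_e - C_alpha_max)
f_primary = (21.9 - 8.6) / (21.9 - 6.9)
f_primary = 0.886667
f_eutectic = 1 - 0.886667 = 0.1133


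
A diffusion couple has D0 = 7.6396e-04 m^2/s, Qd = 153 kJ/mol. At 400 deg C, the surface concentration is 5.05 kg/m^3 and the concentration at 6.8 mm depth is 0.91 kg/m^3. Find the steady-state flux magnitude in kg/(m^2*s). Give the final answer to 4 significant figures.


Step 1: D = D0 * exp(-Qd/(R*T))
T = 400 + 273.15 = 673.15 K
D = 7.6396e-04 * exp(-153e3 / (8.314 * 673.15)) = 1.02388e-15 m^2/s
Step 2: J = D * (C1 - C2) / dx
J = 1.02388e-15 * (5.05 - 0.91) / 6.8e-03
J = 6.234e-13 kg/(m^2*s)


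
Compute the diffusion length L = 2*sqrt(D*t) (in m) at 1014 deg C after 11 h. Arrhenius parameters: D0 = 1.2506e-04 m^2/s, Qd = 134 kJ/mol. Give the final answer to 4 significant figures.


Step 1: D = D0 * exp(-Qd/(R*T))
T = 1287.15 K
D = 1.2506e-04 * exp(-134e3 / (8.314 * 1287.15)) = 4.5602e-10 m^2/s
Step 2: L = 2*sqrt(D*t)
t = 11 h = 39600 s
L = 2*sqrt(4.5602e-10 * 39600) = 8.499e-03 m


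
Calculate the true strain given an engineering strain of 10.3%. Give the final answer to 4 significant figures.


epsilon_true = ln(1 + epsilon_eng)
epsilon_true = ln(1 + 0.103)
epsilon_true = 0.09803


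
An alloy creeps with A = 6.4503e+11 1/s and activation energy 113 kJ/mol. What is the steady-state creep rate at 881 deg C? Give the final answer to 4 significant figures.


rate = A * exp(-Q / (R*T))
T = 881 + 273.15 = 1154.15 K
rate = 6.4503e+11 * exp(-113e3 / (8.314 * 1154.15))
rate = 4.957e+06 1/s


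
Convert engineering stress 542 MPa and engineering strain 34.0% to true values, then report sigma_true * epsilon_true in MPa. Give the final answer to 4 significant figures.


sigma_true = sigma_eng * (1 + epsilon_eng)
sigma_true = 542 * (1 + 0.34) = 726.28 MPa
epsilon_true = ln(1 + epsilon_eng)
epsilon_true = ln(1 + 0.34) = 0.29267
sigma_true * epsilon_true = 726.28 * 0.29267 = 212.6 MPa


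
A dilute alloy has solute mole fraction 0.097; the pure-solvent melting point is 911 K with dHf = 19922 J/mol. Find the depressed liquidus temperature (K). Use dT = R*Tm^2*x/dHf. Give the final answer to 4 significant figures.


dT = R*Tm^2*x / dHf
dT = 8.314 * 911^2 * 0.097 / 19922
dT = 33.5958 K
T_new = 911 - 33.5958 = 877.4 K


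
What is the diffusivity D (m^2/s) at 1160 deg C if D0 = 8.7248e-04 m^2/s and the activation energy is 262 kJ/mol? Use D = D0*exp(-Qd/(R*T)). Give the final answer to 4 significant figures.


D = D0 * exp(-Qd / (R*T))
T = 1433.15 K
D = 8.7248e-04 * exp(-262e3 / (8.314 * 1433.15))
D = 2.461e-13 m^2/s


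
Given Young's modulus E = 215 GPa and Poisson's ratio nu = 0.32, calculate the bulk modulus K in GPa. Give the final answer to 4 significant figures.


K = E / (3*(1-2*nu))
K = 215 / (3*(1-2*0.32))
K = 199.1 GPa


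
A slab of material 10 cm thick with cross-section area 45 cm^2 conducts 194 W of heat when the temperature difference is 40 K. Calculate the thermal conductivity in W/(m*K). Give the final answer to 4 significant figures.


k = Q*L / (A*dT)
L = 0.1 m, A = 4.5e-03 m^2
k = 194 * 0.1 / (4.5e-03 * 40)
k = 107.8 W/(m*K)


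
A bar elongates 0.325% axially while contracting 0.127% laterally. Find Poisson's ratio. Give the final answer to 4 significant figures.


nu = -epsilon_lat / epsilon_axial
Lateral strain is contraction (negative), so using magnitudes:
nu = 0.127 / 0.325
nu = 0.3908


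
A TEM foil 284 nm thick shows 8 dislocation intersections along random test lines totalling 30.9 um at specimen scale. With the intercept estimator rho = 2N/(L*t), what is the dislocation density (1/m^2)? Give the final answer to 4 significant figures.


rho = 2N / (L * t)
L = 30.9 um = 3.09e-05 m, t = 284 nm = 2.84e-07 m
rho = 2 * 8 / (3.09e-05 * 2.84e-07)
rho = 1.823e+12 1/m^2


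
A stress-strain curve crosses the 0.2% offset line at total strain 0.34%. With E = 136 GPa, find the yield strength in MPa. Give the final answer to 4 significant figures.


Offset strain = 0.002
Elastic strain at yield = total_strain - offset = 3.4e-03 - 0.002 = 1.4e-03
sigma_y = E * elastic_strain = 136000 * 1.4e-03
sigma_y = 190.4 MPa


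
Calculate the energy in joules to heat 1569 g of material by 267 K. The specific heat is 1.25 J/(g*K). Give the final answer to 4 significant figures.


Q = m * cp * dT
Q = 1569 * 1.25 * 267
Q = 523700 J


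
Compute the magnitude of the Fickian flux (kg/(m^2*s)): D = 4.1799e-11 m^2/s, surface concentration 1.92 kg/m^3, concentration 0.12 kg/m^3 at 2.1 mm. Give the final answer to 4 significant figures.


J = -D * (dC/dx) = D * (C1 - C2) / dx
J = 4.1799e-11 * (1.92 - 0.12) / 2.1e-03
J = 3.583e-08 kg/(m^2*s)


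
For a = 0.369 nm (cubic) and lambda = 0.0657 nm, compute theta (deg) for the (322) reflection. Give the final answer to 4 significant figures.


d = a / sqrt(h^2+k^2+l^2)
d = 0.369 / sqrt(17) = 0.0894956 nm
lambda = 2*d*sin(theta)  =>  sin(theta) = lambda / (2*d)
sin(theta) = 0.0657 / (2 * 0.0894956) = 0.367057
theta = 21.53 deg


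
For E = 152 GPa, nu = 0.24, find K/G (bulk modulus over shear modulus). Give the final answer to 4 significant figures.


G = E / (2*(1+nu))
G = 152 / (2*(1+0.24)) = 61.2903 GPa
K = E / (3*(1-2*nu))
K = 152 / (3*(1-2*0.24)) = 97.4359 GPa
K/G = 97.4359 / 61.2903 = 1.59


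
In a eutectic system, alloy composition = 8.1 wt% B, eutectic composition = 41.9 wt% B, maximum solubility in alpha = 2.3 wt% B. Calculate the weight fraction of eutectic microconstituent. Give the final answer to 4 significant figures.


f_primary = (C_e - C0) / (C_e - C_alpha_max)
f_primary = (41.9 - 8.1) / (41.9 - 2.3)
f_primary = 0.853535
f_eutectic = 1 - 0.853535 = 0.1465


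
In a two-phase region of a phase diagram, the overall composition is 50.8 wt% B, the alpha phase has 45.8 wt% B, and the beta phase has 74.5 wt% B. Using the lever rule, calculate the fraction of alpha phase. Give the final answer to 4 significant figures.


f_alpha = (C_beta - C0) / (C_beta - C_alpha)
f_alpha = (74.5 - 50.8) / (74.5 - 45.8)
f_alpha = 0.8258


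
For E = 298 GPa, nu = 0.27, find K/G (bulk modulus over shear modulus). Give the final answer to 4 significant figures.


G = E / (2*(1+nu))
G = 298 / (2*(1+0.27)) = 117.323 GPa
K = E / (3*(1-2*nu))
K = 298 / (3*(1-2*0.27)) = 215.942 GPa
K/G = 215.942 / 117.323 = 1.841


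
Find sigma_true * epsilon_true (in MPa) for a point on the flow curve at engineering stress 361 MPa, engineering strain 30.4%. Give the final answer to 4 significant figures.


sigma_true = sigma_eng * (1 + epsilon_eng)
sigma_true = 361 * (1 + 0.304) = 470.744 MPa
epsilon_true = ln(1 + epsilon_eng)
epsilon_true = ln(1 + 0.304) = 0.265436
sigma_true * epsilon_true = 470.744 * 0.265436 = 125 MPa


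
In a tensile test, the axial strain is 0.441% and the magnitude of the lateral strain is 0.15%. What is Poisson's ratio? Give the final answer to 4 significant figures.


nu = -epsilon_lat / epsilon_axial
Lateral strain is contraction (negative), so using magnitudes:
nu = 0.15 / 0.441
nu = 0.3401


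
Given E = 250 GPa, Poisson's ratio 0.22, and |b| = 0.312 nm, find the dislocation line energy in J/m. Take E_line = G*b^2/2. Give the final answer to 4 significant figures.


Step 1: G = E / (2*(1+nu))
G = 250 / (2*(1+0.22)) = 102.459 GPa = 1.02459e+11 Pa
Step 2: E_line = G*b^2/2
b = 0.312 nm = 3.12e-10 m
E_line = 0.5 * 1.02459e+11 * (3.12e-10)^2 = 4.987e-09 J/m


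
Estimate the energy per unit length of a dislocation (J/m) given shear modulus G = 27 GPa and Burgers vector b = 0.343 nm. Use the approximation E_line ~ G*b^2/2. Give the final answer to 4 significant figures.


E = G*b^2/2
b = 0.343 nm = 3.43e-10 m
G = 27 GPa = 2.7e+10 Pa
E = 0.5 * 2.7e+10 * (3.43e-10)^2
E = 1.588e-09 J/m


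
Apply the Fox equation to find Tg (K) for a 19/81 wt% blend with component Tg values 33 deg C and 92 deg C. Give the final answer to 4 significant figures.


1/Tg = w1/Tg1 + w2/Tg2 (in Kelvin)
Tg1 = 306.15 K, Tg2 = 365.15 K
1/Tg = 0.19/306.15 + 0.81/365.15
Tg = 352.3 K


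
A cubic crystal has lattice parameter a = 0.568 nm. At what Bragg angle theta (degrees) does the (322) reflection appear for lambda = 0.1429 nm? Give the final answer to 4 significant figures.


d = a / sqrt(h^2+k^2+l^2)
d = 0.568 / sqrt(17) = 0.13776 nm
lambda = 2*d*sin(theta)  =>  sin(theta) = lambda / (2*d)
sin(theta) = 0.1429 / (2 * 0.13776) = 0.518655
theta = 31.24 deg


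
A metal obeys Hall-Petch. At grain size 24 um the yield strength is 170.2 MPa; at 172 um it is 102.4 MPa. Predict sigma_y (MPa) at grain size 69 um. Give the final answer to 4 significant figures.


sigma_y = sigma0 + k / sqrt(d)
1/sqrt(d1) = 1/sqrt(2.4e-05) = 204.124;  1/sqrt(d2) = 76.2493
k = (sigma1 - sigma2) / (1/sqrt(d1) - 1/sqrt(d2)) = (170.2 - 102.4) / (204.124 - 76.2493) = 0.530206 MPa*m^0.5
sigma0 = sigma1 - k/sqrt(d1) = 170.2 - 0.530206*204.124 = 61.9722 MPa
sigma_y(d3) = 61.9722 + 0.530206 / sqrt(6.9e-05) = 125.8 MPa


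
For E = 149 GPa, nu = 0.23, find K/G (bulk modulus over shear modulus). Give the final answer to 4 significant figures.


G = E / (2*(1+nu))
G = 149 / (2*(1+0.23)) = 60.5691 GPa
K = E / (3*(1-2*nu))
K = 149 / (3*(1-2*0.23)) = 91.9753 GPa
K/G = 91.9753 / 60.5691 = 1.519


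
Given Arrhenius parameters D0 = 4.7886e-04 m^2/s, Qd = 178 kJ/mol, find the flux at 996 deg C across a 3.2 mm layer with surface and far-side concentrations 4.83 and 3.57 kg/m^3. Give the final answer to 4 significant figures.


Step 1: D = D0 * exp(-Qd/(R*T))
T = 996 + 273.15 = 1269.15 K
D = 4.7886e-04 * exp(-178e3 / (8.314 * 1269.15)) = 2.25925e-11 m^2/s
Step 2: J = D * (C1 - C2) / dx
J = 2.25925e-11 * (4.83 - 3.57) / 3.2e-03
J = 8.896e-09 kg/(m^2*s)


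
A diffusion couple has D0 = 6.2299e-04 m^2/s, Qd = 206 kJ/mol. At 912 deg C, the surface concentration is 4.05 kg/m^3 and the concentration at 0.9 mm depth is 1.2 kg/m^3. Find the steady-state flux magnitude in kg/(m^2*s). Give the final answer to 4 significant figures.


Step 1: D = D0 * exp(-Qd/(R*T))
T = 912 + 273.15 = 1185.15 K
D = 6.2299e-04 * exp(-206e3 / (8.314 * 1185.15)) = 5.18621e-13 m^2/s
Step 2: J = D * (C1 - C2) / dx
J = 5.18621e-13 * (4.05 - 1.2) / 9e-04
J = 1.642e-09 kg/(m^2*s)


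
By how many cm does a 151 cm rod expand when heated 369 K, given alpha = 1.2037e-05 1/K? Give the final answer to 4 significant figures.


dL = L0 * alpha * dT
dL = 151 * 1.2037e-05 * 369
dL = 0.6707 cm


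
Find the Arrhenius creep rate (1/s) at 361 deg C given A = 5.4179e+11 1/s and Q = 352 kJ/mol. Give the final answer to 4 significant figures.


rate = A * exp(-Q / (R*T))
T = 361 + 273.15 = 634.15 K
rate = 5.4179e+11 * exp(-352e3 / (8.314 * 634.15))
rate = 5.479e-18 1/s


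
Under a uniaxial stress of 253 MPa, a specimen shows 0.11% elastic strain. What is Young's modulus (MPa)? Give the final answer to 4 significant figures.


E = sigma / epsilon
epsilon = 0.11% = 1.1e-03
E = 253 / 1.1e-03
E = 230000 MPa


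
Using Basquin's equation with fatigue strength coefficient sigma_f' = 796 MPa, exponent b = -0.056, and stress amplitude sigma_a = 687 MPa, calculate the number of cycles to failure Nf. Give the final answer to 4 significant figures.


sigma_a = sigma_f' * (2*Nf)^b
2*Nf = (sigma_a / sigma_f')^(1/b)
2*Nf = (687 / 796)^(1/-0.056)
2*Nf = 13.87
Nf = 6.935 cycles


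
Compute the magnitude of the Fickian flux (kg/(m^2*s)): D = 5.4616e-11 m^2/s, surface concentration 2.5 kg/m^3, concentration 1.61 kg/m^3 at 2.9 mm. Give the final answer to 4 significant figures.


J = -D * (dC/dx) = D * (C1 - C2) / dx
J = 5.4616e-11 * (2.5 - 1.61) / 2.9e-03
J = 1.676e-08 kg/(m^2*s)


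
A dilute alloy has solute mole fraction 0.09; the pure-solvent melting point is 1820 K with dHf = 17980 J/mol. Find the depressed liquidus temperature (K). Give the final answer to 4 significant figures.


dT = R*Tm^2*x / dHf
dT = 8.314 * 1820^2 * 0.09 / 17980
dT = 137.85 K
T_new = 1820 - 137.85 = 1682 K


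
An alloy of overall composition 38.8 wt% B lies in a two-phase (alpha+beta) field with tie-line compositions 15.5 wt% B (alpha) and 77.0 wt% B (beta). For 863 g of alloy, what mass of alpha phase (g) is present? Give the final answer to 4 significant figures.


f_alpha = (C_beta - C0) / (C_beta - C_alpha)
f_alpha = (77.0 - 38.8) / (77.0 - 15.5) = 0.621138
m_alpha = f_alpha * m_total = 0.621138 * 863 = 536 g


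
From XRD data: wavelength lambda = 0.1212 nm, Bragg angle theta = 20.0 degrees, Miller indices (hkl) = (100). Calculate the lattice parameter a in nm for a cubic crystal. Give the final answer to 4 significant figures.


d = lambda / (2*sin(theta))
d = 0.1212 / (2*sin(20.0 deg))
d = 0.177183 nm
a = d * sqrt(h^2+k^2+l^2) = 0.177183 * sqrt(1)
a = 0.1772 nm


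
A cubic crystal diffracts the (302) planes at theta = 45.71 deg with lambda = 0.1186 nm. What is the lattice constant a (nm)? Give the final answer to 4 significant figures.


d = lambda / (2*sin(theta))
d = 0.1186 / (2*sin(45.71 deg))
d = 0.0828427 nm
a = d * sqrt(h^2+k^2+l^2) = 0.0828427 * sqrt(13)
a = 0.2987 nm


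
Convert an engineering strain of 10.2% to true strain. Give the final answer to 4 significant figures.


epsilon_true = ln(1 + epsilon_eng)
epsilon_true = ln(1 + 0.102)
epsilon_true = 0.09713


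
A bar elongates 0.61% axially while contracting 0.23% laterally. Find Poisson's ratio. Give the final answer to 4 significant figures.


nu = -epsilon_lat / epsilon_axial
Lateral strain is contraction (negative), so using magnitudes:
nu = 0.23 / 0.61
nu = 0.377


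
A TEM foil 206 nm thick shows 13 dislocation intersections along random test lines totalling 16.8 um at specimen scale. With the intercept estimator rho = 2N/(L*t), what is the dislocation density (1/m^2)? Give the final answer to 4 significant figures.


rho = 2N / (L * t)
L = 16.8 um = 1.68e-05 m, t = 206 nm = 2.06e-07 m
rho = 2 * 13 / (1.68e-05 * 2.06e-07)
rho = 7.513e+12 1/m^2


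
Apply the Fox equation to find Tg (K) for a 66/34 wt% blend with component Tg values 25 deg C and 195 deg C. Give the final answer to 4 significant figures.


1/Tg = w1/Tg1 + w2/Tg2 (in Kelvin)
Tg1 = 298.15 K, Tg2 = 468.15 K
1/Tg = 0.66/298.15 + 0.34/468.15
Tg = 340.1 K


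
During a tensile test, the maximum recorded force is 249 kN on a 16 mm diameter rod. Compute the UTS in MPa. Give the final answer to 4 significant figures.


A0 = pi*(d/2)^2 = pi*(16/2)^2 = 201.062 mm^2
UTS = F_max / A0 = 249*1000 / 201.062
UTS = 1238 MPa


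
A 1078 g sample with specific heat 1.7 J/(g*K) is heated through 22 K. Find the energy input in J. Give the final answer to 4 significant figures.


Q = m * cp * dT
Q = 1078 * 1.7 * 22
Q = 40320 J


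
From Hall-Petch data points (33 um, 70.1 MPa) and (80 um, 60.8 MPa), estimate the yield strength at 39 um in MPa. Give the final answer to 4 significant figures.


sigma_y = sigma0 + k / sqrt(d)
1/sqrt(d1) = 1/sqrt(3.3e-05) = 174.078;  1/sqrt(d2) = 111.803
k = (sigma1 - sigma2) / (1/sqrt(d1) - 1/sqrt(d2)) = (70.1 - 60.8) / (174.078 - 111.803) = 0.149339 MPa*m^0.5
sigma0 = sigma1 - k/sqrt(d1) = 70.1 - 0.149339*174.078 = 44.1033 MPa
sigma_y(d3) = 44.1033 + 0.149339 / sqrt(3.9e-05) = 68.02 MPa


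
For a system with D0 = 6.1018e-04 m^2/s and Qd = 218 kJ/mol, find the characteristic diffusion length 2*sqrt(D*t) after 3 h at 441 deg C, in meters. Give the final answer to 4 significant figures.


Step 1: D = D0 * exp(-Qd/(R*T))
T = 714.15 K
D = 6.1018e-04 * exp(-218e3 / (8.314 * 714.15)) = 6.91577e-20 m^2/s
Step 2: L = 2*sqrt(D*t)
t = 3 h = 10800 s
L = 2*sqrt(6.91577e-20 * 10800) = 5.466e-08 m


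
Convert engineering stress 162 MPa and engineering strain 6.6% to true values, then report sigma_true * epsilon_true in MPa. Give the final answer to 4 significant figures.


sigma_true = sigma_eng * (1 + epsilon_eng)
sigma_true = 162 * (1 + 0.066) = 172.692 MPa
epsilon_true = ln(1 + epsilon_eng)
epsilon_true = ln(1 + 0.066) = 0.0639133
sigma_true * epsilon_true = 172.692 * 0.0639133 = 11.04 MPa


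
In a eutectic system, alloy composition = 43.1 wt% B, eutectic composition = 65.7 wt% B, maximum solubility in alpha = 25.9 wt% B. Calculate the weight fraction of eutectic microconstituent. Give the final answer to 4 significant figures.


f_primary = (C_e - C0) / (C_e - C_alpha_max)
f_primary = (65.7 - 43.1) / (65.7 - 25.9)
f_primary = 0.567839
f_eutectic = 1 - 0.567839 = 0.4322


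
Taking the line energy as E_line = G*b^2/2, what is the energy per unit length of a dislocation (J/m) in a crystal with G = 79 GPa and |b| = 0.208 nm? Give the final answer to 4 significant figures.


E = G*b^2/2
b = 0.208 nm = 2.08e-10 m
G = 79 GPa = 7.9e+10 Pa
E = 0.5 * 7.9e+10 * (2.08e-10)^2
E = 1.709e-09 J/m


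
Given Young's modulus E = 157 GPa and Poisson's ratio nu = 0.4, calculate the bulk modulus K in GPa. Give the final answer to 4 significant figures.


K = E / (3*(1-2*nu))
K = 157 / (3*(1-2*0.4))
K = 261.7 GPa


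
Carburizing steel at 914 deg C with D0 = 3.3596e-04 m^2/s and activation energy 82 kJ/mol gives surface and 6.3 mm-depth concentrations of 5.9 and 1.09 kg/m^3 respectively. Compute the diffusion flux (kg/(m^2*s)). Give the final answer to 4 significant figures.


Step 1: D = D0 * exp(-Qd/(R*T))
T = 914 + 273.15 = 1187.15 K
D = 3.3596e-04 * exp(-82e3 / (8.314 * 1187.15)) = 8.28237e-08 m^2/s
Step 2: J = D * (C1 - C2) / dx
J = 8.28237e-08 * (5.9 - 1.09) / 6.3e-03
J = 6.324e-05 kg/(m^2*s)


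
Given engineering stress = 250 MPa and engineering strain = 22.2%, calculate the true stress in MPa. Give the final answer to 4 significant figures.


sigma_true = sigma_eng * (1 + epsilon_eng)
sigma_true = 250 * (1 + 0.222)
sigma_true = 305.5 MPa


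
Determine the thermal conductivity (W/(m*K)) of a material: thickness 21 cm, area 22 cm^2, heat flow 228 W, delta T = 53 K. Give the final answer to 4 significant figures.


k = Q*L / (A*dT)
L = 0.21 m, A = 2.2e-03 m^2
k = 228 * 0.21 / (2.2e-03 * 53)
k = 410.6 W/(m*K)


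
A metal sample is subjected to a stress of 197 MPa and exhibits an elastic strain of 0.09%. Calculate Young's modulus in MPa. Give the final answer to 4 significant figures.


E = sigma / epsilon
epsilon = 0.09% = 9e-04
E = 197 / 9e-04
E = 218900 MPa


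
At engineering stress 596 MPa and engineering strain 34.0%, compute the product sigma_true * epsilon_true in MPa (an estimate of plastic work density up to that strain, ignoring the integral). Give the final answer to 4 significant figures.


sigma_true = sigma_eng * (1 + epsilon_eng)
sigma_true = 596 * (1 + 0.34) = 798.64 MPa
epsilon_true = ln(1 + epsilon_eng)
epsilon_true = ln(1 + 0.34) = 0.29267
sigma_true * epsilon_true = 798.64 * 0.29267 = 233.7 MPa


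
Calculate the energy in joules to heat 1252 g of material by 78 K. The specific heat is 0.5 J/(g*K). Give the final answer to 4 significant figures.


Q = m * cp * dT
Q = 1252 * 0.5 * 78
Q = 48830 J


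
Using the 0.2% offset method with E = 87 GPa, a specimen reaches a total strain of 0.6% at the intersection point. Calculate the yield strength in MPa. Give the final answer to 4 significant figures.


Offset strain = 0.002
Elastic strain at yield = total_strain - offset = 6e-03 - 0.002 = 4e-03
sigma_y = E * elastic_strain = 87000 * 4e-03
sigma_y = 348 MPa


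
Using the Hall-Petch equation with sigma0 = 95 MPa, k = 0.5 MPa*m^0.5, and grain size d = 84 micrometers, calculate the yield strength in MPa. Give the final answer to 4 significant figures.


sigma_y = sigma0 + k / sqrt(d)
d = 84 um = 8.4e-05 m
sigma_y = 95 + 0.5 / sqrt(8.4e-05)
sigma_y = 149.6 MPa
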